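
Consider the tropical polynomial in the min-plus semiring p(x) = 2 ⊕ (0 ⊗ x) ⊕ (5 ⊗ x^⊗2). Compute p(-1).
p(-1) = -1

A tropical monomial a ⊗ x^⊗i evaluates to a + i · x. Evaluating each term at x = -1:
  Term 0 contributes 2 + 0 · -1 = 2
  Term 1 contributes 0 + 1 · -1 = -1
  Term 2 contributes 5 + 2 · -1 = 3
p(-1) = ⊕ of these = min[2, -1, 3] = -1.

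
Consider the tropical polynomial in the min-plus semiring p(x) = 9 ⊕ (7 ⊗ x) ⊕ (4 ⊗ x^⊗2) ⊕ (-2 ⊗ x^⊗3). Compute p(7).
p(7) = 9

A tropical monomial a ⊗ x^⊗i evaluates to a + i · x. Evaluating each term at x = 7:
  Term 0 contributes 9 + 0 · 7 = 9
  Term 1 contributes 7 + 1 · 7 = 14
  Term 2 contributes 4 + 2 · 7 = 18
  Term 3 contributes -2 + 3 · 7 = 19
p(7) = ⊕ of these = min[9, 14, 18, 19] = 9.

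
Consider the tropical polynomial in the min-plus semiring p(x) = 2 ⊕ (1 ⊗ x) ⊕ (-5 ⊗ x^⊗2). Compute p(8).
p(8) = 2

A tropical monomial a ⊗ x^⊗i evaluates to a + i · x. Evaluating each term at x = 8:
  Term 0 contributes 2 + 0 · 8 = 2
  Term 1 contributes 1 + 1 · 8 = 9
  Term 2 contributes -5 + 2 · 8 = 11
p(8) = ⊕ of these = min[2, 9, 11] = 2.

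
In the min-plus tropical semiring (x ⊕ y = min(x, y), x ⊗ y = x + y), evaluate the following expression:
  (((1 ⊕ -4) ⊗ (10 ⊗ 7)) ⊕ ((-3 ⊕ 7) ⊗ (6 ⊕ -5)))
(((1 ⊕ -4) ⊗ (10 ⊗ 7)) ⊕ ((-3 ⊕ 7) ⊗ (6 ⊕ -5))) = -8

Expand innermost to outermost. Recall ⊕ takes the minimum of its arguments and ⊗ takes their sum. Working out the expression (((1 ⊕ -4) ⊗ (10 ⊗ 7)) ⊕ ((-3 ⊕ 7) ⊗ (6 ⊕ -5))) gives -8.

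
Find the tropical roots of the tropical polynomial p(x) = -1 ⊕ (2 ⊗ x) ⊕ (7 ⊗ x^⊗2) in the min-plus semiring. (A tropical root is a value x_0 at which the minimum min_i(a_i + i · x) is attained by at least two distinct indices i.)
Roots: {-5, -3}

Each tropical root is a break point of the lower envelope of the lines y = a_i + i · x (there are 3 lines, with slopes 0, 1, ..., 2). Only the lines that attain the minimum somewhere contribute to roots; other lines are dominated. Here the surviving (envelope) indices are i = 2, i = 1, i = 0.
Intersections between consecutive envelope lines give the roots: for adjacent envelope indices i < j the intersection is x = (a_i − a_j) / (j − i). Reading off the sorted break points: {-5, -3}.
Verification: at each break x_0, at least two indices attain the minimum of min_i(a_i + i · x_0).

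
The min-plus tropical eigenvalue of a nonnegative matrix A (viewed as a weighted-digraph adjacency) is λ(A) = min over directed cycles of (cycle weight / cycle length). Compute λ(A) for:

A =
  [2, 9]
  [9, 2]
λ(A) = 2

Enumerate directed cycles and compute their means (weight / length). Sample:
  cycle 0 → 0: weight = 2, length = 1, mean = 2/1 ≈ 2.000
  cycle 1 → 1: weight = 2, length = 1, mean = 2/1 ≈ 2.000
  cycle 0 → 1 → 0: weight = 18, length = 2, mean = 18/2 ≈ 9.000
  cycle 1 → 0 → 1: weight = 18, length = 2, mean = 18/2 ≈ 9.000
Minimum mean = 2.000, attained e.g. along the cycle 0 → 0 with weight 2 and length 1. So λ(A) = 2/1 = 2.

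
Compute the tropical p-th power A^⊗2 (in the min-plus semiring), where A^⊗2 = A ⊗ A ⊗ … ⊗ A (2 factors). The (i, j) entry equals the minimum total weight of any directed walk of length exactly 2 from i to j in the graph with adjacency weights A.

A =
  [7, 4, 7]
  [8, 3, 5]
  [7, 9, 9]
A^⊗2 =
  [12, 7, 9]
  [11, 6, 8]
  [14, 11, 14]

Each entry (A^⊗2)_ij equals the minimum over all length-2 walks i = v_0 → v_1 → … → v_2 = j of Σ_t A[v_t][v_{t+1}]. For example, for (i, j) = (0, 2) we minimise over 3 possible intermediate vertex sequences; the minimum is 9, attained along the walk 0 → 1 → 2.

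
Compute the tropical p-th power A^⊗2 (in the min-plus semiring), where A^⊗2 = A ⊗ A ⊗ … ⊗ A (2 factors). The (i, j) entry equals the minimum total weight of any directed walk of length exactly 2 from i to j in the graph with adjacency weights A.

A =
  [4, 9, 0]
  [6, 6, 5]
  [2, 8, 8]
A^⊗2 =
  [2, 8, 4]
  [7, 12, 6]
  [6, 11, 2]

Each entry (A^⊗2)_ij equals the minimum over all length-2 walks i = v_0 → v_1 → … → v_2 = j of Σ_t A[v_t][v_{t+1}]. For example, for (i, j) = (0, 2) we minimise over 3 possible intermediate vertex sequences; the minimum is 4, attained along the walk 0 → 0 → 2.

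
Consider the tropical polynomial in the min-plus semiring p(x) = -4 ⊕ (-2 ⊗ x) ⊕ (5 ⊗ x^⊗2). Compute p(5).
p(5) = -4

A tropical monomial a ⊗ x^⊗i evaluates to a + i · x. Evaluating each term at x = 5:
  Term 0 contributes -4 + 0 · 5 = -4
  Term 1 contributes -2 + 1 · 5 = 3
  Term 2 contributes 5 + 2 · 5 = 15
p(5) = ⊕ of these = min[-4, 3, 15] = -4.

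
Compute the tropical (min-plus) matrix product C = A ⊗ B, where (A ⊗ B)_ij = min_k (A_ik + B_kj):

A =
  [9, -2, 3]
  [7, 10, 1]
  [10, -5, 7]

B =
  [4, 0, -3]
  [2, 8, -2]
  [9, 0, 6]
A ⊗ B =
  [0, 3, -4]
  [10, 1, 4]
  [-3, 3, -7]

Apply the min-plus product entry-by-entry:
  C[0][0] = min over k of (A[0][0] + B[0][0] = 9 + 4 = 13, A[0][1] + B[1][0] = -2 + 2 = 0, A[0][2] + B[2][0] = 3 + 9 = 12) = 0 (attained at k = 1)
  C[0][1] = min over k of (A[0][0] + B[0][1] = 9 + 0 = 9, A[0][1] + B[1][1] = -2 + 8 = 6, A[0][2] + B[2][1] = 3 + 0 = 3) = 3 (attained at k = 2)
  C[0][2] = min over k of (A[0][0] + B[0][2] = 9 + -3 = 6, A[0][1] + B[1][2] = -2 + -2 = -4, A[0][2] + B[2][2] = 3 + 6 = 9) = -4 (attained at k = 1)
  C[1][0] = min over k of (A[1][0] + B[0][0] = 7 + 4 = 11, A[1][1] + B[1][0] = 10 + 2 = 12, A[1][2] + B[2][0] = 1 + 9 = 10) = 10 (attained at k = 2)
  C[1][1] = min over k of (A[1][0] + B[0][1] = 7 + 0 = 7, A[1][1] + B[1][1] = 10 + 8 = 18, A[1][2] + B[2][1] = 1 + 0 = 1) = 1 (attained at k = 2)
  C[1][2] = min over k of (A[1][0] + B[0][2] = 7 + -3 = 4, A[1][1] + B[1][2] = 10 + -2 = 8, A[1][2] + B[2][2] = 1 + 6 = 7) = 4 (attained at k = 0)
  C[2][0] = min over k of (A[2][0] + B[0][0] = 10 + 4 = 14, A[2][1] + B[1][0] = -5 + 2 = -3, A[2][2] + B[2][0] = 7 + 9 = 16) = -3 (attained at k = 1)
  C[2][1] = min over k of (A[2][0] + B[0][1] = 10 + 0 = 10, A[2][1] + B[1][1] = -5 + 8 = 3, A[2][2] + B[2][1] = 7 + 0 = 7) = 3 (attained at k = 1)
  C[2][2] = min over k of (A[2][0] + B[0][2] = 10 + -3 = 7, A[2][1] + B[1][2] = -5 + -2 = -7, A[2][2] + B[2][2] = 7 + 6 = 13) = -7 (attained at k = 1)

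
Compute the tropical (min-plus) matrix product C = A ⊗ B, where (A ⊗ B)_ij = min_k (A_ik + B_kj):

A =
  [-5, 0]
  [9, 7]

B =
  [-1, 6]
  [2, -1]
A ⊗ B =
  [-6, -1]
  [8, 6]

Apply the min-plus product entry-by-entry:
  C[0][0] = min over k of (A[0][0] + B[0][0] = -5 + -1 = -6, A[0][1] + B[1][0] = 0 + 2 = 2) = -6 (attained at k = 0)
  C[0][1] = min over k of (A[0][0] + B[0][1] = -5 + 6 = 1, A[0][1] + B[1][1] = 0 + -1 = -1) = -1 (attained at k = 1)
  C[1][0] = min over k of (A[1][0] + B[0][0] = 9 + -1 = 8, A[1][1] + B[1][0] = 7 + 2 = 9) = 8 (attained at k = 0)
  C[1][1] = min over k of (A[1][0] + B[0][1] = 9 + 6 = 15, A[1][1] + B[1][1] = 7 + -1 = 6) = 6 (attained at k = 1)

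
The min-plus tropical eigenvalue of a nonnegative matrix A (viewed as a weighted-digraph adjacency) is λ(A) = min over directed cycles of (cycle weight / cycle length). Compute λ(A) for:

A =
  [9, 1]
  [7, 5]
λ(A) = 4

Enumerate directed cycles and compute their means (weight / length). Sample:
  cycle 0 → 0: weight = 9, length = 1, mean = 9/1 ≈ 9.000
  cycle 1 → 1: weight = 5, length = 1, mean = 5/1 ≈ 5.000
  cycle 0 → 1 → 0: weight = 8, length = 2, mean = 8/2 ≈ 4.000
  cycle 1 → 0 → 1: weight = 8, length = 2, mean = 8/2 ≈ 4.000
Minimum mean = 4.000, attained e.g. along the cycle 0 → 1 → 0 with weight 8 and length 2. So λ(A) = 8/2 = 4.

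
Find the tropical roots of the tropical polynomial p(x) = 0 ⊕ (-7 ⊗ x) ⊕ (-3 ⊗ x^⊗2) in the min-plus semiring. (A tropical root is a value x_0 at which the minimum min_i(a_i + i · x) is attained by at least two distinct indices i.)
Roots: {-4, 7}

Each tropical root is a break point of the lower envelope of the lines y = a_i + i · x (there are 3 lines, with slopes 0, 1, ..., 2). Only the lines that attain the minimum somewhere contribute to roots; other lines are dominated. Here the surviving (envelope) indices are i = 2, i = 1, i = 0.
Intersections between consecutive envelope lines give the roots: for adjacent envelope indices i < j the intersection is x = (a_i − a_j) / (j − i). Reading off the sorted break points: {-4, 7}.
Verification: at each break x_0, at least two indices attain the minimum of min_i(a_i + i · x_0).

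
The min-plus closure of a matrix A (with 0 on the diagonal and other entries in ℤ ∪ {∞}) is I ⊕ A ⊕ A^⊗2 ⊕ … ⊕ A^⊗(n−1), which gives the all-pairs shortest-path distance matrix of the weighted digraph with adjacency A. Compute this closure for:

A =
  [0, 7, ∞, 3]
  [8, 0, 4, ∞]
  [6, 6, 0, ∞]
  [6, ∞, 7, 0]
Closure =
  [0, 7, 10, 3]
  [8, 0, 4, 11]
  [6, 6, 0, 9]
  [6, 13, 7, 0]

This is the Floyd-Warshall all-pairs shortest-path computation. For each intermediate vertex k = 0, 1, …, 3, update dist[i][j] ← min(dist[i][j], dist[i][k] + dist[k][j]). The final matrix gives, for each (i, j), the minimum total weight of any directed path from i to j (possibly empty when i = j).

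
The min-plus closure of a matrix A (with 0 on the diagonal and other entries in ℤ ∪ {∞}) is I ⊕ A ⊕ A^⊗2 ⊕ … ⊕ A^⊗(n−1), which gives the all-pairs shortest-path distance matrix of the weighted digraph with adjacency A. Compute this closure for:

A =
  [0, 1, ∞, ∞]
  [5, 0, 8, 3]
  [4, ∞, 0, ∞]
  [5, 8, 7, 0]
Closure =
  [0, 1, 9, 4]
  [5, 0, 8, 3]
  [4, 5, 0, 8]
  [5, 6, 7, 0]

This is the Floyd-Warshall all-pairs shortest-path computation. For each intermediate vertex k = 0, 1, …, 3, update dist[i][j] ← min(dist[i][j], dist[i][k] + dist[k][j]). The final matrix gives, for each (i, j), the minimum total weight of any directed path from i to j (possibly empty when i = j).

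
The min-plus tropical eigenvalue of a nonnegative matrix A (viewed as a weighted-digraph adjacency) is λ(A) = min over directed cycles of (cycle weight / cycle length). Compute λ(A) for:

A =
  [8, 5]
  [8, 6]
λ(A) = 6

Enumerate directed cycles and compute their means (weight / length). Sample:
  cycle 0 → 0: weight = 8, length = 1, mean = 8/1 ≈ 8.000
  cycle 1 → 1: weight = 6, length = 1, mean = 6/1 ≈ 6.000
  cycle 0 → 1 → 0: weight = 13, length = 2, mean = 13/2 ≈ 6.500
  cycle 1 → 0 → 1: weight = 13, length = 2, mean = 13/2 ≈ 6.500
Minimum mean = 6.000, attained e.g. along the cycle 1 → 1 with weight 6 and length 1. So λ(A) = 6/1 = 6.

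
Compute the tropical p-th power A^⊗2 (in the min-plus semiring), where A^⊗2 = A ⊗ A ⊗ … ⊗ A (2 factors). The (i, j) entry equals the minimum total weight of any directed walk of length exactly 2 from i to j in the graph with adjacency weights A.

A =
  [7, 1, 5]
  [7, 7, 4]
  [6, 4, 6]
A^⊗2 =
  [8, 8, 5]
  [10, 8, 10]
  [11, 7, 8]

Each entry (A^⊗2)_ij equals the minimum over all length-2 walks i = v_0 → v_1 → … → v_2 = j of Σ_t A[v_t][v_{t+1}]. For example, for (i, j) = (0, 2) we minimise over 3 possible intermediate vertex sequences; the minimum is 5, attained along the walk 0 → 1 → 2.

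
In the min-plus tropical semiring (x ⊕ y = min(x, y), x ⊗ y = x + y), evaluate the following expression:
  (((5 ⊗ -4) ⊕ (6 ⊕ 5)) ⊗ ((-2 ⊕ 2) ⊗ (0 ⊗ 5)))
(((5 ⊗ -4) ⊕ (6 ⊕ 5)) ⊗ ((-2 ⊕ 2) ⊗ (0 ⊗ 5))) = 4

Expand innermost to outermost. Recall ⊕ takes the minimum of its arguments and ⊗ takes their sum. Working out the expression (((5 ⊗ -4) ⊕ (6 ⊕ 5)) ⊗ ((-2 ⊕ 2) ⊗ (0 ⊗ 5))) gives 4.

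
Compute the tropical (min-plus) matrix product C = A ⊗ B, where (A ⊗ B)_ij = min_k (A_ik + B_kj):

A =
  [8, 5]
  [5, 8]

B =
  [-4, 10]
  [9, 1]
A ⊗ B =
  [4, 6]
  [1, 9]

Apply the min-plus product entry-by-entry:
  C[0][0] = min over k of (A[0][0] + B[0][0] = 8 + -4 = 4, A[0][1] + B[1][0] = 5 + 9 = 14) = 4 (attained at k = 0)
  C[0][1] = min over k of (A[0][0] + B[0][1] = 8 + 10 = 18, A[0][1] + B[1][1] = 5 + 1 = 6) = 6 (attained at k = 1)
  C[1][0] = min over k of (A[1][0] + B[0][0] = 5 + -4 = 1, A[1][1] + B[1][0] = 8 + 9 = 17) = 1 (attained at k = 0)
  C[1][1] = min over k of (A[1][0] + B[0][1] = 5 + 10 = 15, A[1][1] + B[1][1] = 8 + 1 = 9) = 9 (attained at k = 1)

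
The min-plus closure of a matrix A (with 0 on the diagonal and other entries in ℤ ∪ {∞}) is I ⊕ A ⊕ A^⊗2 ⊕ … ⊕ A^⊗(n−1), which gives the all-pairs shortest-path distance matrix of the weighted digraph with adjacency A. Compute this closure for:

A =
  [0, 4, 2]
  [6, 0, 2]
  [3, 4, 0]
Closure =
  [0, 4, 2]
  [5, 0, 2]
  [3, 4, 0]

This is the Floyd-Warshall all-pairs shortest-path computation. For each intermediate vertex k = 0, 1, …, 2, update dist[i][j] ← min(dist[i][j], dist[i][k] + dist[k][j]). The final matrix gives, for each (i, j), the minimum total weight of any directed path from i to j (possibly empty when i = j).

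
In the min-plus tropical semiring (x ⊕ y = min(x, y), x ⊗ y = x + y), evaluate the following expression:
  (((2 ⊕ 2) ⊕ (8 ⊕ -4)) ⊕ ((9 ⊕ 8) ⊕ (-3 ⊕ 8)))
(((2 ⊕ 2) ⊕ (8 ⊕ -4)) ⊕ ((9 ⊕ 8) ⊕ (-3 ⊕ 8))) = -4

Expand innermost to outermost. Recall ⊕ takes the minimum of its arguments and ⊗ takes their sum. Working out the expression (((2 ⊕ 2) ⊕ (8 ⊕ -4)) ⊕ ((9 ⊕ 8) ⊕ (-3 ⊕ 8))) gives -4.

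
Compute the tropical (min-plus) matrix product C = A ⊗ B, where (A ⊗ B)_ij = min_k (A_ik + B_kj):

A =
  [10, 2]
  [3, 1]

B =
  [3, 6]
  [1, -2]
A ⊗ B =
  [3, 0]
  [2, -1]

Apply the min-plus product entry-by-entry:
  C[0][0] = min over k of (A[0][0] + B[0][0] = 10 + 3 = 13, A[0][1] + B[1][0] = 2 + 1 = 3) = 3 (attained at k = 1)
  C[0][1] = min over k of (A[0][0] + B[0][1] = 10 + 6 = 16, A[0][1] + B[1][1] = 2 + -2 = 0) = 0 (attained at k = 1)
  C[1][0] = min over k of (A[1][0] + B[0][0] = 3 + 3 = 6, A[1][1] + B[1][0] = 1 + 1 = 2) = 2 (attained at k = 1)
  C[1][1] = min over k of (A[1][0] + B[0][1] = 3 + 6 = 9, A[1][1] + B[1][1] = 1 + -2 = -1) = -1 (attained at k = 1)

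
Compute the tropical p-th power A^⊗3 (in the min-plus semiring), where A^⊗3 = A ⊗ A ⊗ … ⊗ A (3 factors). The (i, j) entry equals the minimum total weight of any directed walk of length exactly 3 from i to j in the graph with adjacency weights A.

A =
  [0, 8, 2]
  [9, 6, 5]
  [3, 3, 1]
A^⊗3 =
  [0, 5, 2]
  [8, 9, 7]
  [3, 5, 3]

Each entry (A^⊗3)_ij equals the minimum over all length-3 walks i = v_0 → v_1 → … → v_3 = j of Σ_t A[v_t][v_{t+1}]. For example, for (i, j) = (0, 2) we minimise over 9 possible intermediate vertex sequences; the minimum is 2, attained along the walk 0 → 0 → 0 → 2.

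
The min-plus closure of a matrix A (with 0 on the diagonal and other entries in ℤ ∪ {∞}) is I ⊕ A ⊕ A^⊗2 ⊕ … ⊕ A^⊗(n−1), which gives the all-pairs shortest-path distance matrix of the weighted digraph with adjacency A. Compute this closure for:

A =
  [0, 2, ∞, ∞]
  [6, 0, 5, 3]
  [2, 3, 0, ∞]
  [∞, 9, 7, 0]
Closure =
  [0, 2, 7, 5]
  [6, 0, 5, 3]
  [2, 3, 0, 6]
  [9, 9, 7, 0]

This is the Floyd-Warshall all-pairs shortest-path computation. For each intermediate vertex k = 0, 1, …, 3, update dist[i][j] ← min(dist[i][j], dist[i][k] + dist[k][j]). The final matrix gives, for each (i, j), the minimum total weight of any directed path from i to j (possibly empty when i = j).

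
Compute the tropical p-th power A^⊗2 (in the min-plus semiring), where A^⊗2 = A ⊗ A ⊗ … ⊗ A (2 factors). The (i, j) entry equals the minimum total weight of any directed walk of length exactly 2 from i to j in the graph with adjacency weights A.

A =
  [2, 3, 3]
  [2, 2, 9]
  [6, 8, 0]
A^⊗2 =
  [4, 5, 3]
  [4, 4, 5]
  [6, 8, 0]

Each entry (A^⊗2)_ij equals the minimum over all length-2 walks i = v_0 → v_1 → … → v_2 = j of Σ_t A[v_t][v_{t+1}]. For example, for (i, j) = (0, 2) we minimise over 3 possible intermediate vertex sequences; the minimum is 3, attained along the walk 0 → 2 → 2.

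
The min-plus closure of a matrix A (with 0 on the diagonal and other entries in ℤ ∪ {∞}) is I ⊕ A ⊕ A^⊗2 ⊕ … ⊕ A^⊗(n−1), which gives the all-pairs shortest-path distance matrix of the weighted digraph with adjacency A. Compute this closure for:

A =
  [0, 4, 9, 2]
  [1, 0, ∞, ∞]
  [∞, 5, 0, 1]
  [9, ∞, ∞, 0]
Closure =
  [0, 4, 9, 2]
  [1, 0, 10, 3]
  [6, 5, 0, 1]
  [9, 13, 18, 0]

This is the Floyd-Warshall all-pairs shortest-path computation. For each intermediate vertex k = 0, 1, …, 3, update dist[i][j] ← min(dist[i][j], dist[i][k] + dist[k][j]). The final matrix gives, for each (i, j), the minimum total weight of any directed path from i to j (possibly empty when i = j).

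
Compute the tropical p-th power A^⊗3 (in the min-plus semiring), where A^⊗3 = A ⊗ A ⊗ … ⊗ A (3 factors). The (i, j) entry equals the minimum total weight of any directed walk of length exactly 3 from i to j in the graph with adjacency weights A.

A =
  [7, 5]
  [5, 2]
A^⊗3 =
  [12, 9]
  [9, 6]

Each entry (A^⊗3)_ij equals the minimum over all length-3 walks i = v_0 → v_1 → … → v_3 = j of Σ_t A[v_t][v_{t+1}]. For example, for (i, j) = (0, 1) we minimise over 4 possible intermediate vertex sequences; the minimum is 9, attained along the walk 0 → 1 → 1 → 1.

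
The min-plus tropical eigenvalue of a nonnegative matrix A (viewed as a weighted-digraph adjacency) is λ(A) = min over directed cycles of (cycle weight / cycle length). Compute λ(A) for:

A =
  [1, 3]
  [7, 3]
λ(A) = 1

Enumerate directed cycles and compute their means (weight / length). Sample:
  cycle 0 → 0: weight = 1, length = 1, mean = 1/1 ≈ 1.000
  cycle 1 → 1: weight = 3, length = 1, mean = 3/1 ≈ 3.000
  cycle 0 → 1 → 0: weight = 10, length = 2, mean = 10/2 ≈ 5.000
  cycle 1 → 0 → 1: weight = 10, length = 2, mean = 10/2 ≈ 5.000
Minimum mean = 1.000, attained e.g. along the cycle 0 → 0 with weight 1 and length 1. So λ(A) = 1/1 = 1.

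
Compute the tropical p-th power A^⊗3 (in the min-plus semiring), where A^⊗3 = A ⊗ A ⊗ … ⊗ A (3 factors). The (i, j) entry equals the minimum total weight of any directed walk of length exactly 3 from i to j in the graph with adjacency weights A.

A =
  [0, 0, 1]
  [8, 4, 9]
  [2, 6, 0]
A^⊗3 =
  [0, 0, 1]
  [8, 8, 9]
  [2, 2, 0]

Each entry (A^⊗3)_ij equals the minimum over all length-3 walks i = v_0 → v_1 → … → v_3 = j of Σ_t A[v_t][v_{t+1}]. For example, for (i, j) = (0, 2) we minimise over 9 possible intermediate vertex sequences; the minimum is 1, attained along the walk 0 → 0 → 0 → 2.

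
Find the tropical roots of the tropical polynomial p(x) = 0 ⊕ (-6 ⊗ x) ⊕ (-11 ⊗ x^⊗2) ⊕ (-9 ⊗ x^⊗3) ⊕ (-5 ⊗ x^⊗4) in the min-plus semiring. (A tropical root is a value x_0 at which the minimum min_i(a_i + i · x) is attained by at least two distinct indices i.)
Roots: {-4, -2, 5, 6}

Each tropical root is a break point of the lower envelope of the lines y = a_i + i · x (there are 5 lines, with slopes 0, 1, ..., 4). Only the lines that attain the minimum somewhere contribute to roots; other lines are dominated. Here the surviving (envelope) indices are i = 4, i = 3, i = 2, i = 1, i = 0.
Intersections between consecutive envelope lines give the roots: for adjacent envelope indices i < j the intersection is x = (a_i − a_j) / (j − i). Reading off the sorted break points: {-4, -2, 5, 6}.
Verification: at each break x_0, at least two indices attain the minimum of min_i(a_i + i · x_0).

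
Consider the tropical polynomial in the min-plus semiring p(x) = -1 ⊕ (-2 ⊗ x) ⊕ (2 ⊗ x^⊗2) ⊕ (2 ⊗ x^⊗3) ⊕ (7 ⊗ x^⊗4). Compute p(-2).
p(-2) = -4

A tropical monomial a ⊗ x^⊗i evaluates to a + i · x. Evaluating each term at x = -2:
  Term 0 contributes -1 + 0 · -2 = -1
  Term 1 contributes -2 + 1 · -2 = -4
  Term 2 contributes 2 + 2 · -2 = -2
  Term 3 contributes 2 + 3 · -2 = -4
  Term 4 contributes 7 + 4 · -2 = -1
p(-2) = ⊕ of these = min[-1, -4, -2, -4, -1] = -4.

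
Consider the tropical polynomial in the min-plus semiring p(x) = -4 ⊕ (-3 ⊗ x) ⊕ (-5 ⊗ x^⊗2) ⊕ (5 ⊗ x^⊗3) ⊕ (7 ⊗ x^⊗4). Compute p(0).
p(0) = -5

A tropical monomial a ⊗ x^⊗i evaluates to a + i · x. Evaluating each term at x = 0:
  Term 0 contributes -4 + 0 · 0 = -4
  Term 1 contributes -3 + 1 · 0 = -3
  Term 2 contributes -5 + 2 · 0 = -5
  Term 3 contributes 5 + 3 · 0 = 5
  Term 4 contributes 7 + 4 · 0 = 7
p(0) = ⊕ of these = min[-4, -3, -5, 5, 7] = -5.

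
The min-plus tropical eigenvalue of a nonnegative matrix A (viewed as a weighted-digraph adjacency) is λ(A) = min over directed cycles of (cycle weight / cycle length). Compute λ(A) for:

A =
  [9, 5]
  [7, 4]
λ(A) = 4

Enumerate directed cycles and compute their means (weight / length). Sample:
  cycle 0 → 0: weight = 9, length = 1, mean = 9/1 ≈ 9.000
  cycle 1 → 1: weight = 4, length = 1, mean = 4/1 ≈ 4.000
  cycle 0 → 1 → 0: weight = 12, length = 2, mean = 12/2 ≈ 6.000
  cycle 1 → 0 → 1: weight = 12, length = 2, mean = 12/2 ≈ 6.000
Minimum mean = 4.000, attained e.g. along the cycle 1 → 1 with weight 4 and length 1. So λ(A) = 4/1 = 4.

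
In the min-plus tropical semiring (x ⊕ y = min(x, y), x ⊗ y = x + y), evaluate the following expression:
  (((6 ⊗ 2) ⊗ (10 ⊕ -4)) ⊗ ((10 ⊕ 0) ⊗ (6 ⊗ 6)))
(((6 ⊗ 2) ⊗ (10 ⊕ -4)) ⊗ ((10 ⊕ 0) ⊗ (6 ⊗ 6))) = 16

Expand innermost to outermost. Recall ⊕ takes the minimum of its arguments and ⊗ takes their sum. Working out the expression (((6 ⊗ 2) ⊗ (10 ⊕ -4)) ⊗ ((10 ⊕ 0) ⊗ (6 ⊗ 6))) gives 16.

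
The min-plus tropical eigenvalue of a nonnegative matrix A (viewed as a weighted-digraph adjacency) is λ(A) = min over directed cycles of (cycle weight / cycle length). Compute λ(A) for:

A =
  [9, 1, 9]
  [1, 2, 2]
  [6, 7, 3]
λ(A) = 1

Enumerate directed cycles and compute their means (weight / length). Sample:
  cycle 0 → 0: weight = 9, length = 1, mean = 9/1 ≈ 9.000
  cycle 1 → 1: weight = 2, length = 1, mean = 2/1 ≈ 2.000
  cycle 2 → 2: weight = 3, length = 1, mean = 3/1 ≈ 3.000
  cycle 0 → 1 → 0: weight = 2, length = 2, mean = 2/2 ≈ 1.000
  cycle 0 → 2 → 0: weight = 15, length = 2, mean = 15/2 ≈ 7.500
  cycle 1 → 0 → 1: weight = 2, length = 2, mean = 2/2 ≈ 1.000
Minimum mean = 1.000, attained e.g. along the cycle 0 → 1 → 0 with weight 2 and length 2. So λ(A) = 2/2 = 1.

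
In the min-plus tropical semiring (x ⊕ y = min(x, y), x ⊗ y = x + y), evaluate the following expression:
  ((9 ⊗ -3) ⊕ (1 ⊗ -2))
((9 ⊗ -3) ⊕ (1 ⊗ -2)) = -1

Expand innermost to outermost. Recall ⊕ takes the minimum of its arguments and ⊗ takes their sum. Working out the expression ((9 ⊗ -3) ⊕ (1 ⊗ -2)) gives -1.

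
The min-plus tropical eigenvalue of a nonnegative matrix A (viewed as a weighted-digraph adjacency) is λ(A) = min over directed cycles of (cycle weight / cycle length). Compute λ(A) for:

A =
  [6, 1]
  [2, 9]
λ(A) = 3/2

Enumerate directed cycles and compute their means (weight / length). Sample:
  cycle 0 → 0: weight = 6, length = 1, mean = 6/1 ≈ 6.000
  cycle 1 → 1: weight = 9, length = 1, mean = 9/1 ≈ 9.000
  cycle 0 → 1 → 0: weight = 3, length = 2, mean = 3/2 ≈ 1.500
  cycle 1 → 0 → 1: weight = 3, length = 2, mean = 3/2 ≈ 1.500
Minimum mean = 1.500, attained e.g. along the cycle 0 → 1 → 0 with weight 3 and length 2. So λ(A) = 3/2 = 3/2.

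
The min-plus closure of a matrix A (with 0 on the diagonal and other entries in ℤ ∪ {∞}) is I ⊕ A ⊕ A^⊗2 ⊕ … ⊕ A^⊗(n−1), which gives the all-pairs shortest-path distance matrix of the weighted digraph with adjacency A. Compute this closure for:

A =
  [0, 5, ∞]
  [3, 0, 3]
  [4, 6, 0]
Closure =
  [0, 5, 8]
  [3, 0, 3]
  [4, 6, 0]

This is the Floyd-Warshall all-pairs shortest-path computation. For each intermediate vertex k = 0, 1, …, 2, update dist[i][j] ← min(dist[i][j], dist[i][k] + dist[k][j]). The final matrix gives, for each (i, j), the minimum total weight of any directed path from i to j (possibly empty when i = j).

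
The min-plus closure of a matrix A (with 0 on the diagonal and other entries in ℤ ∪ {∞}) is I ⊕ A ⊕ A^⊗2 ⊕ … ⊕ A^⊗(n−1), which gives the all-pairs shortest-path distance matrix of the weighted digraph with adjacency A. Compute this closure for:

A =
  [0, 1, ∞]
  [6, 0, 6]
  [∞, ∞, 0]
Closure =
  [0, 1, 7]
  [6, 0, 6]
  [∞, ∞, 0]

This is the Floyd-Warshall all-pairs shortest-path computation. For each intermediate vertex k = 0, 1, …, 2, update dist[i][j] ← min(dist[i][j], dist[i][k] + dist[k][j]). The final matrix gives, for each (i, j), the minimum total weight of any directed path from i to j (possibly empty when i = j).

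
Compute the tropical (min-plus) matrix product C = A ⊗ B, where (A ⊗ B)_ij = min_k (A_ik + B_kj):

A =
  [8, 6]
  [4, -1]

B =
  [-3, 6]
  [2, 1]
A ⊗ B =
  [5, 7]
  [1, 0]

Apply the min-plus product entry-by-entry:
  C[0][0] = min over k of (A[0][0] + B[0][0] = 8 + -3 = 5, A[0][1] + B[1][0] = 6 + 2 = 8) = 5 (attained at k = 0)
  C[0][1] = min over k of (A[0][0] + B[0][1] = 8 + 6 = 14, A[0][1] + B[1][1] = 6 + 1 = 7) = 7 (attained at k = 1)
  C[1][0] = min over k of (A[1][0] + B[0][0] = 4 + -3 = 1, A[1][1] + B[1][0] = -1 + 2 = 1) = 1 (attained at k = 0)
  C[1][1] = min over k of (A[1][0] + B[0][1] = 4 + 6 = 10, A[1][1] + B[1][1] = -1 + 1 = 0) = 0 (attained at k = 1)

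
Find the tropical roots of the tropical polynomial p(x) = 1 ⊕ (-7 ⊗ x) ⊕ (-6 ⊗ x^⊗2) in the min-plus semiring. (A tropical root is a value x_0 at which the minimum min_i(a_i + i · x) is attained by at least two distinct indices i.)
Roots: {-1, 8}

Each tropical root is a break point of the lower envelope of the lines y = a_i + i · x (there are 3 lines, with slopes 0, 1, ..., 2). Only the lines that attain the minimum somewhere contribute to roots; other lines are dominated. Here the surviving (envelope) indices are i = 2, i = 1, i = 0.
Intersections between consecutive envelope lines give the roots: for adjacent envelope indices i < j the intersection is x = (a_i − a_j) / (j − i). Reading off the sorted break points: {-1, 8}.
Verification: at each break x_0, at least two indices attain the minimum of min_i(a_i + i · x_0).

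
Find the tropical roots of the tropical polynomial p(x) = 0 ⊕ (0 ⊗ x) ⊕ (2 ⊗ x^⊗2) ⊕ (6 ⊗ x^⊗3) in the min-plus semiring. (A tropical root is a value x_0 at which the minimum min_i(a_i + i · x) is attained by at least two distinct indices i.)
Roots: {-4, -2, 0}

Each tropical root is a break point of the lower envelope of the lines y = a_i + i · x (there are 4 lines, with slopes 0, 1, ..., 3). Only the lines that attain the minimum somewhere contribute to roots; other lines are dominated. Here the surviving (envelope) indices are i = 3, i = 2, i = 1, i = 0.
Intersections between consecutive envelope lines give the roots: for adjacent envelope indices i < j the intersection is x = (a_i − a_j) / (j − i). Reading off the sorted break points: {-4, -2, 0}.
Verification: at each break x_0, at least two indices attain the minimum of min_i(a_i + i · x_0).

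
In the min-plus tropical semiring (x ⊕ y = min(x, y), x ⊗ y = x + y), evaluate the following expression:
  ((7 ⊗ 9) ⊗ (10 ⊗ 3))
((7 ⊗ 9) ⊗ (10 ⊗ 3)) = 29

Expand innermost to outermost. Recall ⊕ takes the minimum of its arguments and ⊗ takes their sum. Working out the expression ((7 ⊗ 9) ⊗ (10 ⊗ 3)) gives 29.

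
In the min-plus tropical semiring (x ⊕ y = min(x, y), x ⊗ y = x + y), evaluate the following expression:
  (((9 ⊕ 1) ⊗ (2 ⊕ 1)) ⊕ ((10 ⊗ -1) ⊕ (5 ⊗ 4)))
(((9 ⊕ 1) ⊗ (2 ⊕ 1)) ⊕ ((10 ⊗ -1) ⊕ (5 ⊗ 4))) = 2

Expand innermost to outermost. Recall ⊕ takes the minimum of its arguments and ⊗ takes their sum. Working out the expression (((9 ⊕ 1) ⊗ (2 ⊕ 1)) ⊕ ((10 ⊗ -1) ⊕ (5 ⊗ 4))) gives 2.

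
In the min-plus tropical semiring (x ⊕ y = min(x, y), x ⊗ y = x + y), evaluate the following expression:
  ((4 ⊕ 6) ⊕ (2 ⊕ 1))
((4 ⊕ 6) ⊕ (2 ⊕ 1)) = 1

Expand innermost to outermost. Recall ⊕ takes the minimum of its arguments and ⊗ takes their sum. Working out the expression ((4 ⊕ 6) ⊕ (2 ⊕ 1)) gives 1.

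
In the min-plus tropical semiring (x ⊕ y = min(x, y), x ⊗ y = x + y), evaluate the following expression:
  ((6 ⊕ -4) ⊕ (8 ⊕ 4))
((6 ⊕ -4) ⊕ (8 ⊕ 4)) = -4

Expand innermost to outermost. Recall ⊕ takes the minimum of its arguments and ⊗ takes their sum. Working out the expression ((6 ⊕ -4) ⊕ (8 ⊕ 4)) gives -4.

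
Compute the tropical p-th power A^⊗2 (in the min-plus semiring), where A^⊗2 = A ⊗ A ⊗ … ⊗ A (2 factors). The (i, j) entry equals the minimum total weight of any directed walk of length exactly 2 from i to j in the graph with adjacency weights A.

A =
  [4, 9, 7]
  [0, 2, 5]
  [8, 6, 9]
A^⊗2 =
  [8, 11, 11]
  [2, 4, 7]
  [6, 8, 11]

Each entry (A^⊗2)_ij equals the minimum over all length-2 walks i = v_0 → v_1 → … → v_2 = j of Σ_t A[v_t][v_{t+1}]. For example, for (i, j) = (0, 2) we minimise over 3 possible intermediate vertex sequences; the minimum is 11, attained along the walk 0 → 0 → 2.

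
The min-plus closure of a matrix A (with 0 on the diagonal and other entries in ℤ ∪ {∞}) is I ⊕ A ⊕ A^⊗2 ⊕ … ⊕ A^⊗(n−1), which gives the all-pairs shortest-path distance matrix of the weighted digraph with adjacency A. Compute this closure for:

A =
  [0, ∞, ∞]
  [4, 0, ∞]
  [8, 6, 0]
Closure =
  [0, ∞, ∞]
  [4, 0, ∞]
  [8, 6, 0]

This is the Floyd-Warshall all-pairs shortest-path computation. For each intermediate vertex k = 0, 1, …, 2, update dist[i][j] ← min(dist[i][j], dist[i][k] + dist[k][j]). The final matrix gives, for each (i, j), the minimum total weight of any directed path from i to j (possibly empty when i = j).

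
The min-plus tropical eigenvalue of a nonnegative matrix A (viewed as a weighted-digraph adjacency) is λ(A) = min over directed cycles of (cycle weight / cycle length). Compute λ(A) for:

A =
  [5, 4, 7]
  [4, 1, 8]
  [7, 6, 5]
λ(A) = 1

Enumerate directed cycles and compute their means (weight / length). Sample:
  cycle 0 → 0: weight = 5, length = 1, mean = 5/1 ≈ 5.000
  cycle 1 → 1: weight = 1, length = 1, mean = 1/1 ≈ 1.000
  cycle 2 → 2: weight = 5, length = 1, mean = 5/1 ≈ 5.000
  cycle 0 → 1 → 0: weight = 8, length = 2, mean = 8/2 ≈ 4.000
  cycle 0 → 2 → 0: weight = 14, length = 2, mean = 14/2 ≈ 7.000
  cycle 1 → 0 → 1: weight = 8, length = 2, mean = 8/2 ≈ 4.000
Minimum mean = 1.000, attained e.g. along the cycle 1 → 1 with weight 1 and length 1. So λ(A) = 1/1 = 1.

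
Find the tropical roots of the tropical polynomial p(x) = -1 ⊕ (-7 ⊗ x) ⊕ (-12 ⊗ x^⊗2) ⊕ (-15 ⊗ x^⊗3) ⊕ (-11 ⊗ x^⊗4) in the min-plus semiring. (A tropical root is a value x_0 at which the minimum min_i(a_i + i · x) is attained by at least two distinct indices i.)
Roots: {-4, 3, 5, 6}

Each tropical root is a break point of the lower envelope of the lines y = a_i + i · x (there are 5 lines, with slopes 0, 1, ..., 4). Only the lines that attain the minimum somewhere contribute to roots; other lines are dominated. Here the surviving (envelope) indices are i = 4, i = 3, i = 2, i = 1, i = 0.
Intersections between consecutive envelope lines give the roots: for adjacent envelope indices i < j the intersection is x = (a_i − a_j) / (j − i). Reading off the sorted break points: {-4, 3, 5, 6}.
Verification: at each break x_0, at least two indices attain the minimum of min_i(a_i + i · x_0).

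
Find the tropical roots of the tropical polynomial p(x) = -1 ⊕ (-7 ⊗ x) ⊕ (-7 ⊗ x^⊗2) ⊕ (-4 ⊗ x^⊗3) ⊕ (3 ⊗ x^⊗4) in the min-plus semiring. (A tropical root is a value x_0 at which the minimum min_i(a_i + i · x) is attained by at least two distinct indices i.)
Roots: {-7, -3, 0, 6}

Each tropical root is a break point of the lower envelope of the lines y = a_i + i · x (there are 5 lines, with slopes 0, 1, ..., 4). Only the lines that attain the minimum somewhere contribute to roots; other lines are dominated. Here the surviving (envelope) indices are i = 4, i = 3, i = 2, i = 1, i = 0.
Intersections between consecutive envelope lines give the roots: for adjacent envelope indices i < j the intersection is x = (a_i − a_j) / (j − i). Reading off the sorted break points: {-7, -3, 0, 6}.
Verification: at each break x_0, at least two indices attain the minimum of min_i(a_i + i · x_0).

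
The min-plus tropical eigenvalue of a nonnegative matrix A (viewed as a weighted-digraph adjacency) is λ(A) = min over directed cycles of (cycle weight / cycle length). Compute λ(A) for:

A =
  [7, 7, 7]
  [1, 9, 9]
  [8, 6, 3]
λ(A) = 3

Enumerate directed cycles and compute their means (weight / length). Sample:
  cycle 0 → 0: weight = 7, length = 1, mean = 7/1 ≈ 7.000
  cycle 1 → 1: weight = 9, length = 1, mean = 9/1 ≈ 9.000
  cycle 2 → 2: weight = 3, length = 1, mean = 3/1 ≈ 3.000
  cycle 0 → 1 → 0: weight = 8, length = 2, mean = 8/2 ≈ 4.000
  cycle 0 → 2 → 0: weight = 15, length = 2, mean = 15/2 ≈ 7.500
  cycle 1 → 0 → 1: weight = 8, length = 2, mean = 8/2 ≈ 4.000
Minimum mean = 3.000, attained e.g. along the cycle 2 → 2 with weight 3 and length 1. So λ(A) = 3/1 = 3.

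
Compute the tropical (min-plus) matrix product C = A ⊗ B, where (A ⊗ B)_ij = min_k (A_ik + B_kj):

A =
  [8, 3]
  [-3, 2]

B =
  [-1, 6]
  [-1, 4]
A ⊗ B =
  [2, 7]
  [-4, 3]

Apply the min-plus product entry-by-entry:
  C[0][0] = min over k of (A[0][0] + B[0][0] = 8 + -1 = 7, A[0][1] + B[1][0] = 3 + -1 = 2) = 2 (attained at k = 1)
  C[0][1] = min over k of (A[0][0] + B[0][1] = 8 + 6 = 14, A[0][1] + B[1][1] = 3 + 4 = 7) = 7 (attained at k = 1)
  C[1][0] = min over k of (A[1][0] + B[0][0] = -3 + -1 = -4, A[1][1] + B[1][0] = 2 + -1 = 1) = -4 (attained at k = 0)
  C[1][1] = min over k of (A[1][0] + B[0][1] = -3 + 6 = 3, A[1][1] + B[1][1] = 2 + 4 = 6) = 3 (attained at k = 0)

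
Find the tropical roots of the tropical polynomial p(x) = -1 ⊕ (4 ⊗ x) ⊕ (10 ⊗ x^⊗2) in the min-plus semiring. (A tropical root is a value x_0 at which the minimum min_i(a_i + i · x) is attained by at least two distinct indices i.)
Roots: {-6, -5}

Each tropical root is a break point of the lower envelope of the lines y = a_i + i · x (there are 3 lines, with slopes 0, 1, ..., 2). Only the lines that attain the minimum somewhere contribute to roots; other lines are dominated. Here the surviving (envelope) indices are i = 2, i = 1, i = 0.
Intersections between consecutive envelope lines give the roots: for adjacent envelope indices i < j the intersection is x = (a_i − a_j) / (j − i). Reading off the sorted break points: {-6, -5}.
Verification: at each break x_0, at least two indices attain the minimum of min_i(a_i + i · x_0).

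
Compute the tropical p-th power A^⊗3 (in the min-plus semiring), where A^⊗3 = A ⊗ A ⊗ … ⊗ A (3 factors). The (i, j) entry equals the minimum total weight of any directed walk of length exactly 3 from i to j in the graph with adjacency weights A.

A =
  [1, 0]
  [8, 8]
A^⊗3 =
  [3, 2]
  [10, 9]

Each entry (A^⊗3)_ij equals the minimum over all length-3 walks i = v_0 → v_1 → … → v_3 = j of Σ_t A[v_t][v_{t+1}]. For example, for (i, j) = (0, 1) we minimise over 4 possible intermediate vertex sequences; the minimum is 2, attained along the walk 0 → 0 → 0 → 1.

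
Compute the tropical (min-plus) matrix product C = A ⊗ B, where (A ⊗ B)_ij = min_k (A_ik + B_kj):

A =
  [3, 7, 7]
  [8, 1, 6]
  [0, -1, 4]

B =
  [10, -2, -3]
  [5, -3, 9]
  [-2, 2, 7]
A ⊗ B =
  [5, 1, 0]
  [4, -2, 5]
  [2, -4, -3]

Apply the min-plus product entry-by-entry:
  C[0][0] = min over k of (A[0][0] + B[0][0] = 3 + 10 = 13, A[0][1] + B[1][0] = 7 + 5 = 12, A[0][2] + B[2][0] = 7 + -2 = 5) = 5 (attained at k = 2)
  C[0][1] = min over k of (A[0][0] + B[0][1] = 3 + -2 = 1, A[0][1] + B[1][1] = 7 + -3 = 4, A[0][2] + B[2][1] = 7 + 2 = 9) = 1 (attained at k = 0)
  C[0][2] = min over k of (A[0][0] + B[0][2] = 3 + -3 = 0, A[0][1] + B[1][2] = 7 + 9 = 16, A[0][2] + B[2][2] = 7 + 7 = 14) = 0 (attained at k = 0)
  C[1][0] = min over k of (A[1][0] + B[0][0] = 8 + 10 = 18, A[1][1] + B[1][0] = 1 + 5 = 6, A[1][2] + B[2][0] = 6 + -2 = 4) = 4 (attained at k = 2)
  C[1][1] = min over k of (A[1][0] + B[0][1] = 8 + -2 = 6, A[1][1] + B[1][1] = 1 + -3 = -2, A[1][2] + B[2][1] = 6 + 2 = 8) = -2 (attained at k = 1)
  C[1][2] = min over k of (A[1][0] + B[0][2] = 8 + -3 = 5, A[1][1] + B[1][2] = 1 + 9 = 10, A[1][2] + B[2][2] = 6 + 7 = 13) = 5 (attained at k = 0)
  C[2][0] = min over k of (A[2][0] + B[0][0] = 0 + 10 = 10, A[2][1] + B[1][0] = -1 + 5 = 4, A[2][2] + B[2][0] = 4 + -2 = 2) = 2 (attained at k = 2)
  C[2][1] = min over k of (A[2][0] + B[0][1] = 0 + -2 = -2, A[2][1] + B[1][1] = -1 + -3 = -4, A[2][2] + B[2][1] = 4 + 2 = 6) = -4 (attained at k = 1)
  C[2][2] = min over k of (A[2][0] + B[0][2] = 0 + -3 = -3, A[2][1] + B[1][2] = -1 + 9 = 8, A[2][2] + B[2][2] = 4 + 7 = 11) = -3 (attained at k = 0)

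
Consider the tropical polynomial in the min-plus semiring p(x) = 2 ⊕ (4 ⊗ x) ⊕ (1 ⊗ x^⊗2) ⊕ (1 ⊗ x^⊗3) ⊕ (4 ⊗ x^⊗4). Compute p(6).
p(6) = 2

A tropical monomial a ⊗ x^⊗i evaluates to a + i · x. Evaluating each term at x = 6:
  Term 0 contributes 2 + 0 · 6 = 2
  Term 1 contributes 4 + 1 · 6 = 10
  Term 2 contributes 1 + 2 · 6 = 13
  Term 3 contributes 1 + 3 · 6 = 19
  Term 4 contributes 4 + 4 · 6 = 28
p(6) = ⊕ of these = min[2, 10, 13, 19, 28] = 2.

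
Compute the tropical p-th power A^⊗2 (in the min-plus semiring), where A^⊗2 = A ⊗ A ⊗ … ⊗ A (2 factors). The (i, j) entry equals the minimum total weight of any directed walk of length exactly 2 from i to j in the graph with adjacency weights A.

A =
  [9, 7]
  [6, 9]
A^⊗2 =
  [13, 16]
  [15, 13]

Each entry (A^⊗2)_ij equals the minimum over all length-2 walks i = v_0 → v_1 → … → v_2 = j of Σ_t A[v_t][v_{t+1}]. For example, for (i, j) = (0, 1) we minimise over 2 possible intermediate vertex sequences; the minimum is 16, attained along the walk 0 → 0 → 1.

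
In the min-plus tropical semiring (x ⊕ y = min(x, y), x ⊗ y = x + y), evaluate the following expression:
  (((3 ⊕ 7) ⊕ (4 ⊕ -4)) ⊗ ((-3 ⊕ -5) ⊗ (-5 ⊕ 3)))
(((3 ⊕ 7) ⊕ (4 ⊕ -4)) ⊗ ((-3 ⊕ -5) ⊗ (-5 ⊕ 3))) = -14

Expand innermost to outermost. Recall ⊕ takes the minimum of its arguments and ⊗ takes their sum. Working out the expression (((3 ⊕ 7) ⊕ (4 ⊕ -4)) ⊗ ((-3 ⊕ -5) ⊗ (-5 ⊕ 3))) gives -14.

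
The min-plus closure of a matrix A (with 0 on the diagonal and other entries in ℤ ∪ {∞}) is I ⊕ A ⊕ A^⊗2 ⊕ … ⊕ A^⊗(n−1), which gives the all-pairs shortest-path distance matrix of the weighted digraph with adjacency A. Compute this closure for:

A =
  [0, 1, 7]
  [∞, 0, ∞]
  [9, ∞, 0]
Closure =
  [0, 1, 7]
  [∞, 0, ∞]
  [9, 10, 0]

This is the Floyd-Warshall all-pairs shortest-path computation. For each intermediate vertex k = 0, 1, …, 2, update dist[i][j] ← min(dist[i][j], dist[i][k] + dist[k][j]). The final matrix gives, for each (i, j), the minimum total weight of any directed path from i to j (possibly empty when i = j).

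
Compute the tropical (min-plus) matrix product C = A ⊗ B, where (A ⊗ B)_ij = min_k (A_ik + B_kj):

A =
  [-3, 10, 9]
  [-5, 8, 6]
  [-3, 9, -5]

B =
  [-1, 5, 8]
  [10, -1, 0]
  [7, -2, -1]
A ⊗ B =
  [-4, 2, 5]
  [-6, 0, 3]
  [-4, -7, -6]

Apply the min-plus product entry-by-entry:
  C[0][0] = min over k of (A[0][0] + B[0][0] = -3 + -1 = -4, A[0][1] + B[1][0] = 10 + 10 = 20, A[0][2] + B[2][0] = 9 + 7 = 16) = -4 (attained at k = 0)
  C[0][1] = min over k of (A[0][0] + B[0][1] = -3 + 5 = 2, A[0][1] + B[1][1] = 10 + -1 = 9, A[0][2] + B[2][1] = 9 + -2 = 7) = 2 (attained at k = 0)
  C[0][2] = min over k of (A[0][0] + B[0][2] = -3 + 8 = 5, A[0][1] + B[1][2] = 10 + 0 = 10, A[0][2] + B[2][2] = 9 + -1 = 8) = 5 (attained at k = 0)
  C[1][0] = min over k of (A[1][0] + B[0][0] = -5 + -1 = -6, A[1][1] + B[1][0] = 8 + 10 = 18, A[1][2] + B[2][0] = 6 + 7 = 13) = -6 (attained at k = 0)
  C[1][1] = min over k of (A[1][0] + B[0][1] = -5 + 5 = 0, A[1][1] + B[1][1] = 8 + -1 = 7, A[1][2] + B[2][1] = 6 + -2 = 4) = 0 (attained at k = 0)
  C[1][2] = min over k of (A[1][0] + B[0][2] = -5 + 8 = 3, A[1][1] + B[1][2] = 8 + 0 = 8, A[1][2] + B[2][2] = 6 + -1 = 5) = 3 (attained at k = 0)
  C[2][0] = min over k of (A[2][0] + B[0][0] = -3 + -1 = -4, A[2][1] + B[1][0] = 9 + 10 = 19, A[2][2] + B[2][0] = -5 + 7 = 2) = -4 (attained at k = 0)
  C[2][1] = min over k of (A[2][0] + B[0][1] = -3 + 5 = 2, A[2][1] + B[1][1] = 9 + -1 = 8, A[2][2] + B[2][1] = -5 + -2 = -7) = -7 (attained at k = 2)
  C[2][2] = min over k of (A[2][0] + B[0][2] = -3 + 8 = 5, A[2][1] + B[1][2] = 9 + 0 = 9, A[2][2] + B[2][2] = -5 + -1 = -6) = -6 (attained at k = 2)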